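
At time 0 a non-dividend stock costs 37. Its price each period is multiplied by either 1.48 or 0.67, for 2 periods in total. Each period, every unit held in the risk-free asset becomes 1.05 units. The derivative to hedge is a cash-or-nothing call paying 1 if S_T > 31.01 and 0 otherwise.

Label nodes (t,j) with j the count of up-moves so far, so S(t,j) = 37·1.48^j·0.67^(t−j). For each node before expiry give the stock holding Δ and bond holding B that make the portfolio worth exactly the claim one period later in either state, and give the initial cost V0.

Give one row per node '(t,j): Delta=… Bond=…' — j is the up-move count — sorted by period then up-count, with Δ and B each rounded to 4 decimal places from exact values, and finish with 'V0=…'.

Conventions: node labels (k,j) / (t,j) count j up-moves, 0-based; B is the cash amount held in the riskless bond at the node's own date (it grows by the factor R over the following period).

Risk-neutral probability p* = (R−d)/(u−d) = (1.05−0.67)/(1.48−0.67) = 0.4691.
Expiry values: V(2,0)=0.0000, V(2,1)=1.0000, V(2,2)=1.0000
  t=1,j=0: stock 24.7900 → up 36.6892 (V=1.0000), down 16.6093 (V=0.0000). Price 0.4468; hedge Δ=0.0498, bond B=-0.7878.
  t=1,j=1: stock 54.7600 → up 81.0448 (V=1.0000), down 36.6892 (V=1.0000). Price 0.9524; hedge Δ=0.0000, bond B=0.9524.
  t=0,j=0: stock 37.0000 → up 54.7600 (V=0.9524), down 24.7900 (V=0.4468). Price 0.6514; hedge Δ=0.0169, bond B=0.0272.
Sanity check at the root: Δ(0,0)·S0 + B(0,0) reproduces V0 = 0.6514.

(0,0): Delta=0.0169 Bond=0.0272
(1,0): Delta=0.0498 Bond=-0.7878
(1,1): Delta=0.0000 Bond=0.9524
V0=0.6514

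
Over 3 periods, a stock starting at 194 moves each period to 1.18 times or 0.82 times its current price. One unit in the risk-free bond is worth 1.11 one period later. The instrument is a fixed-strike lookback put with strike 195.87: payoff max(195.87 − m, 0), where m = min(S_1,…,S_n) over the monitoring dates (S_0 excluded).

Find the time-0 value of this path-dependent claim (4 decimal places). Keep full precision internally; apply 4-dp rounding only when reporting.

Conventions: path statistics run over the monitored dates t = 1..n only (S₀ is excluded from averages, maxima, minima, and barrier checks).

Risk-neutral up-probability p* = (R−d)/(u−d) = (1.11−0.82)/(1.18−0.82) = 0.8056; the claim prices as the p*-weighted sum of path payoffs discounted by R^3.
Enumerate all 2^3 = 8 price paths (U = up ×1.18, D = down ×0.82); each path with k up-moves has probability p*^k·(1−p*)^(3−k).
DDD: m=106.9654, payoff=88.9046, prob=0.007352
UDD: m=153.9258, payoff=41.9442, prob=0.030457
DUD: m=153.9258, payoff=41.9442, prob=0.030457
UUD: m=221.5030, payoff=0.0000, prob=0.126179
DDU: m=130.4456, payoff=65.4244, prob=0.030457
UDU: m=187.7144, payoff=8.1556, prob=0.126179
DUU: m=159.0800, payoff=36.7900, prob=0.126179
UUU: m=228.9200, payoff=0.0000, prob=0.522741
Price = Σ prob·payoff / R^3 = 10.872396 / 1.367631 = 7.9498

price = 7.9498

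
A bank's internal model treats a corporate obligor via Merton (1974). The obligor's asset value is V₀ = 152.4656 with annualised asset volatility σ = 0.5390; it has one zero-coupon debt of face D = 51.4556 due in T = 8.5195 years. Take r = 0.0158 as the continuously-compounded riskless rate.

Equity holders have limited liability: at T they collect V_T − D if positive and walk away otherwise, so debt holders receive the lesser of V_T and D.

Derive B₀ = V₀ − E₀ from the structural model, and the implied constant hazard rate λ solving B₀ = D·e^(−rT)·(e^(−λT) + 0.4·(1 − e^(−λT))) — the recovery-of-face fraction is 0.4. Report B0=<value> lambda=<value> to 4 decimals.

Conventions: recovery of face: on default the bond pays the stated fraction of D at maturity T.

Equity is a call on the firm's assets struck at D = 51.4556:
d₁ = [ln(V₀/D) + (r + σ²/2)T] / (σ√T)
   = [ln(152.4656/51.4556) + (0.0158 + 0.5·0.5390²)·8.5195] / (0.5390·√8.5195)
   = [1.086220 + 1.372155] / 1.573243 = 1.562616
d₂ = d₁ − σ√T = 1.562616 − 1.573243 = -0.010627
N(d₁) = 0.940929,  N(d₂) = 0.495760,  e^(−rT) = 0.874058
E₀ = V₀·N(d₁) − D·e^(−rT)·N(d₂)
   = 152.4656·0.940929 − 51.4556·0.874058·0.495760 = 121.162305
B₀ = V₀ − E₀ = 152.4656 − 121.162305 = 31.303295
e^(−λT) = (B₀·e^(rT)/D − 0.4)/(1 − 0.4) = (31.3033·1.144088/51.4556 − 0.4)/0.6 = 0.49335415
λ = −ln(0.49335415)/8.5195 = 0.082931

B0=31.3033 lambda=0.0829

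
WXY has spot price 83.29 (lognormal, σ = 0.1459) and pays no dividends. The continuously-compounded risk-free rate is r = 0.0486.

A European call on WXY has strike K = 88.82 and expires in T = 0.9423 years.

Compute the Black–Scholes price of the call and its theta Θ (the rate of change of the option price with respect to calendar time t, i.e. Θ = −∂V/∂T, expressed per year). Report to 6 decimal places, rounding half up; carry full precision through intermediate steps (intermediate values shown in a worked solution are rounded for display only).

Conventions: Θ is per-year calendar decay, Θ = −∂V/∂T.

price = 4.009181
Θ = -4.225352

σ√T = 0.1459·√0.9423 = 0.141628
d₁ = (ln(S/K) + (r+σ²/2)T) / (σ√T) = (ln(83.29/88.82) + (0.0486+0.1459²/2)·0.9423) / 0.141628 = (-0.064283 + 0.055825) / 0.141628 = -0.059722
d₂ = d₁ − σ√T = -0.059722 − 0.141628 = -0.201350
e^{−rT} = 0.955237
N(d₁) = 0.476189,  N(d₂) = 0.420212
Call price V = S·N(d₁) − K·e^{−rT}·N(d₂) = 39.661749 − 35.652567 = 4.009181
φ(d₁) = (1/√(2π))·e^{−d₁²/2} = 0.398231
Θ = −S·φ(d₁)·σ/(2√T) − r·K·e^{−rT}·N(d₂) = −2.492638 − 1.732715 = -4.225352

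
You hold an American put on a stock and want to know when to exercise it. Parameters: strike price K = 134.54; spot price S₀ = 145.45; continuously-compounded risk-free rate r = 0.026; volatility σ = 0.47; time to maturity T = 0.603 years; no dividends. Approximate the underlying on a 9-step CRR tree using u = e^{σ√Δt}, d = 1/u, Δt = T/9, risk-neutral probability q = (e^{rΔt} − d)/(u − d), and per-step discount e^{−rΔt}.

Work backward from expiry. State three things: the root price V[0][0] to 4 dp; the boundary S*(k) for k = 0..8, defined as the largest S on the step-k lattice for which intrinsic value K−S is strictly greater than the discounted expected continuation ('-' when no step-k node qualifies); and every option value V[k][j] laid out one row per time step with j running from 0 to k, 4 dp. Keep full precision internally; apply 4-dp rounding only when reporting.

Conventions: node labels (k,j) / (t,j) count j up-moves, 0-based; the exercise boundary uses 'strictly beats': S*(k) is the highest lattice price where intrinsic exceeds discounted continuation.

Δt=0.06700  u=1.12937  d=0.88545  q=0.47677  discount=0.99826
step 9 (expiry): payoffs max(K−S,0) = 85.8768 72.4716 55.3738 33.5660 5.7509 0.0000 0.0000 0.0000 0.0000 0.0000
step 8: (k=8,j=0): S=54.9586, K−S=79.5814, hold=79.3472 ⇒ V=79.5814 exercise | (k=8,j=1): S=70.0979, K−S=64.4421, hold=64.2079 ⇒ V=64.4421 exercise | (k=8,j=2): S=89.4077, K−S=45.1323, hold=44.8982 ⇒ V=45.1323 exercise | (k=8,j=3): S=114.0366, K−S=20.5034, hold=20.2692 ⇒ V=20.5034 exercise | (k=8,j=4): S=145.4500, K−S=0.0000, hold=3.0038 ⇒ V=3.0038 continue | (k=8,j=5): S=185.5168, K−S=0.0000, hold=0.0000 ⇒ V=0.0000 continue | (k=8,j=6): S=236.6207, K−S=0.0000, hold=0.0000 ⇒ V=0.0000 continue | (k=8,j=7): S=301.8020, K−S=0.0000, hold=0.0000 ⇒ V=0.0000 continue | (k=8,j=8): S=384.9388, K−S=0.0000, hold=0.0000 ⇒ V=0.0000 continue  boundary S*=114.0366
step 7: (k=7,j=0): S=62.0684, K−S=72.4716, hold=72.2374 ⇒ V=72.4716 exercise | (k=7,j=1): S=79.1662, K−S=55.3738, hold=55.1396 ⇒ V=55.3738 exercise | (k=7,j=2): S=100.9740, K−S=33.5660, hold=33.3318 ⇒ V=33.5660 exercise | (k=7,j=3): S=128.7891, K−S=5.7509, hold=12.1389 ⇒ V=12.1389 continue | (k=7,j=4): S=164.2663, K−S=0.0000, hold=1.5689 ⇒ V=1.5689 continue | (k=7,j=5): S=209.5164, K−S=0.0000, hold=0.0000 ⇒ V=0.0000 continue | (k=7,j=6): S=267.2314, K−S=0.0000, hold=0.0000 ⇒ V=0.0000 continue | (k=7,j=7): S=340.8450, K−S=0.0000, hold=0.0000 ⇒ V=0.0000 continue  boundary S*=100.9740
step 6: (k=6,j=0): S=70.0979, K−S=64.4421, hold=64.2079 ⇒ V=64.4421 exercise | (k=6,j=1): S=89.4077, K−S=45.1323, hold=44.8982 ⇒ V=45.1323 exercise | (k=6,j=2): S=114.0366, K−S=20.5034, hold=23.3096 ⇒ V=23.3096 continue | (k=6,j=3): S=145.4500, K−S=0.0000, hold=7.0871 ⇒ V=7.0871 continue | (k=6,j=4): S=185.5168, K−S=0.0000, hold=0.8195 ⇒ V=0.8195 continue | (k=6,j=5): S=236.6207, K−S=0.0000, hold=0.0000 ⇒ V=0.0000 continue | (k=6,j=6): S=301.8020, K−S=0.0000, hold=0.0000 ⇒ V=0.0000 continue  boundary S*=89.4077
step 5: (k=5,j=0): S=79.1662, K−S=55.3738, hold=55.1396 ⇒ V=55.3738 exercise | (k=5,j=1): S=100.9740, K−S=33.5660, hold=34.6674 ⇒ V=34.6674 continue | (k=5,j=2): S=128.7891, K−S=5.7509, hold=15.5480 ⇒ V=15.5480 continue | (k=5,j=3): S=164.2663, K−S=0.0000, hold=4.0918 ⇒ V=4.0918 continue | (k=5,j=4): S=209.5164, K−S=0.0000, hold=0.4280 ⇒ V=0.4280 continue | (k=5,j=5): S=267.2314, K−S=0.0000, hold=0.0000 ⇒ V=0.0000 continue  boundary S*=79.1662
step 4: (k=4,j=0): S=89.4077, K−S=45.1323, hold=45.4224 ⇒ V=45.4224 continue | (k=4,j=1): S=114.0366, K−S=20.5034, hold=25.5074 ⇒ V=25.5074 continue | (k=4,j=2): S=145.4500, K−S=0.0000, hold=10.0685 ⇒ V=10.0685 continue | (k=4,j=3): S=185.5168, K−S=0.0000, hold=2.3409 ⇒ V=2.3409 continue | (k=4,j=4): S=236.6207, K−S=0.0000, hold=0.2236 ⇒ V=0.2236 continue  boundary S*=-
step 3: (k=3,j=0): S=100.9740, K−S=33.5660, hold=35.8649 ⇒ V=35.8649 continue | (k=3,j=1): S=128.7891, K−S=5.7509, hold=18.1150 ⇒ V=18.1150 continue | (k=3,j=2): S=164.2663, K−S=0.0000, hold=6.3731 ⇒ V=6.3731 continue | (k=3,j=3): S=209.5164, K−S=0.0000, hold=1.3291 ⇒ V=1.3291 continue  boundary S*=-
step 2: (k=2,j=0): S=114.0366, K−S=20.5034, hold=27.3546 ⇒ V=27.3546 continue | (k=2,j=1): S=145.4500, K−S=0.0000, hold=12.4950 ⇒ V=12.4950 continue | (k=2,j=2): S=185.5168, K−S=0.0000, hold=3.9613 ⇒ V=3.9613 continue  boundary S*=-
step 1: (k=1,j=0): S=128.7891, K−S=5.7509, hold=20.2347 ⇒ V=20.2347 continue | (k=1,j=1): S=164.2663, K−S=0.0000, hold=8.4117 ⇒ V=8.4117 continue  boundary S*=-
step 0: (k=0,j=0): S=145.4500, K−S=0.0000, hold=14.5724 ⇒ V=14.5724 continue  boundary S*=-

price = 14.5724
boundary = - - - - - 79.1662 89.4077 100.9740 114.0366
tree:
14.5724
20.2347 8.4117
27.3546 12.4950 3.9613
35.8649 18.1150 6.3731 1.3291
45.4224 25.5074 10.0685 2.3409 0.2236
55.3738 34.6674 15.5480 4.0918 0.4280 0.0000
64.4421 45.1323 23.3096 7.0871 0.8195 0.0000 0.0000
72.4716 55.3738 33.5660 12.1389 1.5689 0.0000 0.0000 0.0000
79.5814 64.4421 45.1323 20.5034 3.0038 0.0000 0.0000 0.0000 0.0000
85.8768 72.4716 55.3738 33.5660 5.7509 0.0000 0.0000 0.0000 0.0000 0.0000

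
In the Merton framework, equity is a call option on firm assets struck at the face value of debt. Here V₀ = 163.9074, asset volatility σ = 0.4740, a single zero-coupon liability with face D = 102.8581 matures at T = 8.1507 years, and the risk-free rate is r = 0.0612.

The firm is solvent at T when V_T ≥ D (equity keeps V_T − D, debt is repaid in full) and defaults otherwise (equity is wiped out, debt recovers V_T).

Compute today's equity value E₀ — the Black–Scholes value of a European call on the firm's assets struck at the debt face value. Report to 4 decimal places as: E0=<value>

E0=118.2779

Work the structural quantities from V₀ = 163.9074 against face 102.8581:
d₁ = [ln(V₀/D) + (r + σ²/2)T] / (σ√T)
   = [ln(163.9074/102.8581) + (0.0612 + 0.5·0.4740²)·8.1507] / (0.4740·√8.1507)
   = [0.465951 + 1.414456] / 1.353243 = 1.389556
d₂ = d₁ − σ√T = 1.389556 − 1.353243 = 0.036313
N(d₁) = 0.917668,  N(d₂) = 0.514484,  e^(−rT) = 0.607245
E₀ = V₀·N(d₁) − D·e^(−rT)·N(d₂)
   = 163.9074·0.917668 − 102.8581·0.607245·0.514484 = 118.277913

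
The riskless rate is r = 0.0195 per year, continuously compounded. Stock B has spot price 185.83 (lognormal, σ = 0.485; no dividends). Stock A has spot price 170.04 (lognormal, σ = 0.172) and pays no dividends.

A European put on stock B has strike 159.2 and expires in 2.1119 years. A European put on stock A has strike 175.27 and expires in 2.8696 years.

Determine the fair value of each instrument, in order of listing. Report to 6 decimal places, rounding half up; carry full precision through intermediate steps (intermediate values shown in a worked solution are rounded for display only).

[stock B put K=159.2]
σ√T = 0.485·√2.1119 = 0.704820
d₁ = (ln(S/K) + (r+σ²/2)T) / (σ√T) = (ln(185.83/159.2) + (0.0195+0.485²/2)·2.1119) / 0.704820 = (0.154671 + 0.289568) / 0.704820 = 0.630287
d₂ = d₁ − σ√T = 0.630287 − 0.704820 = -0.074534
e^{−rT} = 0.959654
N(−d₁) = 0.264254,  N(−d₂) = 0.529707
price = K·e^{−rT}·N(−d₂) − S·N(−d₁) = 80.927051 − 49.106228 = 31.820822
[stock A put K=175.27]
σ√T = 0.172·√2.8696 = 0.291366
d₁ = (ln(S/K) + (r+σ²/2)T) / (σ√T) = (ln(170.04/175.27) + (0.0195+0.172²/2)·2.8696) / 0.291366 = (-0.030294 + 0.098404) / 0.291366 = 0.233762
d₂ = d₁ − σ√T = 0.233762 − 0.291366 = -0.057604
e^{−rT} = 0.945580
N(−d₁) = 0.407585,  N(−d₂) = 0.522968
price = K·e^{−rT}·N(−d₂) − S·N(−d₁) = 86.672391 − 69.305722 = 17.366669

price(stock B put K=159.2) = 31.820822
price(stock A put K=175.27) = 17.366669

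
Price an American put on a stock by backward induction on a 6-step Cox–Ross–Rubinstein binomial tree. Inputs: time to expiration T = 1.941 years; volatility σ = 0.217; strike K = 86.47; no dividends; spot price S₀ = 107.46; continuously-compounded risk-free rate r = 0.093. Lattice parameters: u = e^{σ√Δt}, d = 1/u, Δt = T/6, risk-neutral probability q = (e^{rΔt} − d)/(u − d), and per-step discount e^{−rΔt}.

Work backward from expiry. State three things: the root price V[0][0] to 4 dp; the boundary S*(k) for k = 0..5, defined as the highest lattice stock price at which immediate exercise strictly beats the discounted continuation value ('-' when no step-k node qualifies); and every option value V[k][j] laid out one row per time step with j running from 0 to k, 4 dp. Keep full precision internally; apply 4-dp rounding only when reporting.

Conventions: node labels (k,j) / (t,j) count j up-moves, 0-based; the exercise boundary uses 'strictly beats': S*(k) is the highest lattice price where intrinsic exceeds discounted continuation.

Δt=0.32350  u=1.13136  d=0.88389  q=0.59260  discount=0.97036
step 6 (expiry): payoffs max(K−S,0) = 35.2270 20.8798 2.5157 0.0000 0.0000 0.0000 0.0000
step 5: (k=5,j=0): S=57.9745, K−S=28.4955, hold=25.9328 ⇒ V=28.4955 exercise | (k=5,j=1): S=74.2063, K−S=12.2637, hold=9.7010 ⇒ V=12.2637 exercise | (k=5,j=2): S=94.9828, K−S=0.0000, hold=0.9945 ⇒ V=0.9945 continue | (k=5,j=3): S=121.5763, K−S=0.0000, hold=0.0000 ⇒ V=0.0000 continue | (k=5,j=4): S=155.6155, K−S=0.0000, hold=0.0000 ⇒ V=0.0000 continue | (k=5,j=5): S=199.1851, K−S=0.0000, hold=0.0000 ⇒ V=0.0000 continue  boundary S*=74.2063
step 4: (k=4,j=0): S=65.5902, K−S=20.8798, hold=18.3171 ⇒ V=20.8798 exercise | (k=4,j=1): S=83.9543, K−S=2.5157, hold=5.4200 ⇒ V=5.4200 continue | (k=4,j=2): S=107.4600, K−S=0.0000, hold=0.3932 ⇒ V=0.3932 continue | (k=4,j=3): S=137.5469, K−S=0.0000, hold=0.0000 ⇒ V=0.0000 continue | (k=4,j=4): S=176.0577, K−S=0.0000, hold=0.0000 ⇒ V=0.0000 continue  boundary S*=65.5902
step 3: (k=3,j=0): S=74.2063, K−S=12.2637, hold=11.3710 ⇒ V=12.2637 exercise | (k=3,j=1): S=94.9828, K−S=0.0000, hold=2.3688 ⇒ V=2.3688 continue | (k=3,j=2): S=121.5763, K−S=0.0000, hold=0.1554 ⇒ V=0.1554 continue | (k=3,j=3): S=155.6155, K−S=0.0000, hold=0.0000 ⇒ V=0.0000 continue  boundary S*=74.2063
step 2: (k=2,j=0): S=83.9543, K−S=2.5157, hold=6.2103 ⇒ V=6.2103 continue | (k=2,j=1): S=107.4600, K−S=0.0000, hold=1.0258 ⇒ V=1.0258 continue | (k=2,j=2): S=137.5469, K−S=0.0000, hold=0.0614 ⇒ V=0.0614 continue  boundary S*=-
step 1: (k=1,j=0): S=94.9828, K−S=0.0000, hold=3.0449 ⇒ V=3.0449 continue | (k=1,j=1): S=121.5763, K−S=0.0000, hold=0.4409 ⇒ V=0.4409 continue  boundary S*=-
step 0: (k=0,j=0): S=107.4600, K−S=0.0000, hold=1.4573 ⇒ V=1.4573 continue  boundary S*=-

price = 1.4573
boundary = - - - 74.2063 65.5902 74.2063
tree:
1.4573
3.0449 0.4409
6.2103 1.0258 0.0614
12.2637 2.3688 0.1554 0.0000
20.8798 5.4200 0.3932 0.0000 0.0000
28.4955 12.2637 0.9945 0.0000 0.0000 0.0000
35.2270 20.8798 2.5157 0.0000 0.0000 0.0000 0.0000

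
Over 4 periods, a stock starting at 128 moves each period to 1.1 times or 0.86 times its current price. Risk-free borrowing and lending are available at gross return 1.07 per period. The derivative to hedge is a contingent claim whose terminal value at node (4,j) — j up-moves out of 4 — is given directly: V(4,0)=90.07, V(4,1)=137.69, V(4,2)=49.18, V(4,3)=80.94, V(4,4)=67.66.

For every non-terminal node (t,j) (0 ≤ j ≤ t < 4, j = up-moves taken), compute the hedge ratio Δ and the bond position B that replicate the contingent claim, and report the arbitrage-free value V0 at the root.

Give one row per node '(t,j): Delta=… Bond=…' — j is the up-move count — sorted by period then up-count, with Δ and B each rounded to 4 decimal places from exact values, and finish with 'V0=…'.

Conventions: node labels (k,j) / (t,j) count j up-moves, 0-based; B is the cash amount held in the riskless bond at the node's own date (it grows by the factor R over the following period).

(0,0): Delta=-0.0881 Bond=65.6445
(1,0): Delta=0.1884 Bond=39.8026
(1,1): Delta=-0.1190 Bond=74.5877
(2,0): Delta=-2.9408 Bond=338.8274
(2,1): Delta=0.5379 Bond=0.2690
(2,2): Delta=-0.1923 Bond=91.1717
(3,0): Delta=2.4371 Bond=-75.2975
(3,1): Delta=-3.5415 Bond=425.0942
(3,2): Delta=0.9935 Bond=-60.3988
(3,3): Delta=-0.3248 Bond=120.1184
V0=54.3685

Since d<R<u, set p* = (R−d)/(u−d) = 0.8750; price each node as the discounted p*-expectation of its children.
At maturity the claim pays: V(4,0)=90.0700, V(4,1)=137.6900, V(4,2)=49.1800, V(4,3)=80.9400, V(4,4)=67.6600
  t=3,j=0: stock 81.4152 → up 89.5567 (V=137.6900), down 70.0170 (V=90.0700). Price 123.1192; hedge Δ=2.4371, bond B=-75.2975.
  t=3,j=1: stock 104.1357 → up 114.5492 (V=49.1800), down 89.5567 (V=137.6900). Price 56.3026; hedge Δ=-3.5415, bond B=425.0942.
  t=3,j=2: stock 133.1968 → up 146.5165 (V=80.9400), down 114.5492 (V=49.1800). Price 71.9346; hedge Δ=0.9935, bond B=-60.3988.
  t=3,j=3: stock 170.3680 → up 187.4048 (V=67.6600), down 146.5165 (V=80.9400). Price 64.7850; hedge Δ=-0.3248, bond B=120.1184.
  t=2,j=0: stock 94.6688 → up 104.1357 (V=56.3026), down 81.4152 (V=123.1192). Price 60.4249; hedge Δ=-2.9408, bond B=338.8274.
  t=2,j=1: stock 121.0880 → up 133.1968 (V=71.9346), down 104.1357 (V=56.3026). Price 65.4024; hedge Δ=0.5379, bond B=0.2690.
  t=2,j=2: stock 154.8800 → up 170.3680 (V=64.7850), down 133.1968 (V=71.9346). Price 61.3820; hedge Δ=-0.1923, bond B=91.1717.
  t=1,j=0: stock 110.0800 → up 121.0880 (V=65.4024), down 94.6688 (V=60.4249). Price 60.5423; hedge Δ=0.1884, bond B=39.8026.
  t=1,j=1: stock 140.8000 → up 154.8800 (V=61.3820), down 121.0880 (V=65.4024). Price 57.8360; hedge Δ=-0.1190, bond B=74.5877.
  t=0,j=0: stock 128.0000 → up 140.8000 (V=57.8360), down 110.0800 (V=60.5423). Price 54.3685; hedge Δ=-0.0881, bond B=65.6445.
As a check, the time-0 holding Δ(0,0)·S0 + B(0,0) comes to 54.3685 — exactly V0.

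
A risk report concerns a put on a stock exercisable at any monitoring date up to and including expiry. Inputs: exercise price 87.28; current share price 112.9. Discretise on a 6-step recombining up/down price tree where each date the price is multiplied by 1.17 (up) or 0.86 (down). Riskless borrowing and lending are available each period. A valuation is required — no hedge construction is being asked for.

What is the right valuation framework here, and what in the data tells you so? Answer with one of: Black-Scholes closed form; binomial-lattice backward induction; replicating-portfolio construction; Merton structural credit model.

Key observation: with exercise allowed before expiry on a discrete up/down model (6 steps from spot 112.9), the strike-87.28 put's value must be rolled back through the tree testing early exercise at each node.

framework: binomial-lattice backward induction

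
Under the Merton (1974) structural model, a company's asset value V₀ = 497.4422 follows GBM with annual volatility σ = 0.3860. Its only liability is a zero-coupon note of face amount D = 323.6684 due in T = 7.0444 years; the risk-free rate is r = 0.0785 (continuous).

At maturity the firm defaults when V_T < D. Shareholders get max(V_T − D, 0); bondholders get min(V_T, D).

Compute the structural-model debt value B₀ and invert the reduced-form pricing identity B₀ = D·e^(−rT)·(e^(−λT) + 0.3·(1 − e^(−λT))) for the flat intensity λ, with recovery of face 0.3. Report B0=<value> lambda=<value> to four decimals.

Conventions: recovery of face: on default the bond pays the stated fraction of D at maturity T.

B0=160.3291 lambda=0.0314

With assets at 497.4422 and a single debt payment of 323.6684 at 7.0444 years:
d₁ = [ln(V₀/D) + (r + σ²/2)T] / (σ√T)
   = [ln(497.4422/323.6684) + (0.0785 + 0.5·0.3860²)·7.0444] / (0.3860·√7.0444)
   = [0.429760 + 1.077779] / 1.024494 = 1.471496
d₂ = d₁ − σ√T = 1.471496 − 1.024494 = 0.447003
N(d₁) = 0.929422,  N(d₂) = 0.672563,  e^(−rT) = 0.575230
E₀ = V₀·N(d₁) − D·e^(−rT)·N(d₂)
   = 497.4422·0.929422 − 323.6684·0.575230·0.672563 = 337.113108
B₀ = V₀ − E₀ = 497.4422 − 337.113108 = 160.329092
e^(−λT) = (B₀·e^(rT)/D − 0.3)/(1 − 0.3) = (160.3291·1.738435/323.6684 − 0.3)/0.7 = 0.80161950
λ = −ln(0.80161950)/7.0444 = 0.031390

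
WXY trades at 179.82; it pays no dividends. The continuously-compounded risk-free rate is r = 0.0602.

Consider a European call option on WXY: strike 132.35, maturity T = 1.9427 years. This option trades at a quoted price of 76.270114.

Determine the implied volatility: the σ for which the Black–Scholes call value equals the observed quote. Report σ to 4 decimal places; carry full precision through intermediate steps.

At σ = 0.4656 the Black–Scholes value reproduces the quote:
σ√T = 0.4656·√1.9427 = 0.648957
d₁ = (ln(S/K) + (r+σ²/2)T) / (σ√T) = (ln(179.82/132.35) + (0.0602+0.4656²/2)·1.9427) / 0.648957 = (0.306506 + 0.327523) / 0.648957 = 0.976998
d₂ = d₁ − σ√T = 0.976998 − 0.648957 = 0.328041
e^{−rT} = 0.889629
N(d₁) = 0.835715,  N(d₂) = 0.628560
V = S·N(d₁) − K·e^{−rT}·N(d₂) = 150.278252 − 74.008138 = 76.270114 (equal to the quote); since ∂V/∂σ > 0 for all σ, the implied volatility is unique

sigma = 0.4656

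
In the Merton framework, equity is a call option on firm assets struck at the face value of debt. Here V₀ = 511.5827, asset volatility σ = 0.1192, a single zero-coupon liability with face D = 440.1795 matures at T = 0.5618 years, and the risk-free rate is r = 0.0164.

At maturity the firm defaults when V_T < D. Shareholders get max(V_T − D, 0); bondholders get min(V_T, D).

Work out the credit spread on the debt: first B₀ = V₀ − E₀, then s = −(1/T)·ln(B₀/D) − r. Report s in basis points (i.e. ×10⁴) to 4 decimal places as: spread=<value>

Work the structural quantities from V₀ = 511.5827 against face 440.1795:
d₁ = [ln(V₀/D) + (r + σ²/2)T] / (σ√T)
   = [ln(511.5827/440.1795) + (0.0164 + 0.5·0.1192²)·0.5618] / (0.1192·√0.5618)
   = [0.150327 + 0.013205] / 0.089344 = 1.830349
d₂ = d₁ − σ√T = 1.830349 − 0.089344 = 1.741005
N(d₁) = 0.966401,  N(d₂) = 0.959159,  e^(−rT) = 0.990829
E₀ = V₀·N(d₁) − D·e^(−rT)·N(d₂)
   = 511.5827·0.966401 − 440.1795·0.990829·0.959159 = 76.064232
B₀ = V₀ − E₀ = 511.5827 − 76.064232 = 435.518468
spread = −(1/T)·ln(B₀/D) − r = −(1/0.5618)·ln(435.518468/440.1795) − 0.0164 = 0.00254873
in basis points: 0.00254873 × 10⁴ = 25.4873 bp

spread=25.4873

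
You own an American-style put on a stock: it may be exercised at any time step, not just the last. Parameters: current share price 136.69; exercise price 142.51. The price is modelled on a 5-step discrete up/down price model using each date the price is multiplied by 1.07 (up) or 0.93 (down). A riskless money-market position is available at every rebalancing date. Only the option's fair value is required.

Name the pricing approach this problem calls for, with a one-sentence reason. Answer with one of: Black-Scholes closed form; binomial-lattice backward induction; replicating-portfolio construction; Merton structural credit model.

Key observation: an American put (K = 142.51, S₀ = 136.69) on a 5-date tree has no closed form — the optimal stopping decision is embedded and must be resolved recursively from expiry.

framework: binomial-lattice backward induction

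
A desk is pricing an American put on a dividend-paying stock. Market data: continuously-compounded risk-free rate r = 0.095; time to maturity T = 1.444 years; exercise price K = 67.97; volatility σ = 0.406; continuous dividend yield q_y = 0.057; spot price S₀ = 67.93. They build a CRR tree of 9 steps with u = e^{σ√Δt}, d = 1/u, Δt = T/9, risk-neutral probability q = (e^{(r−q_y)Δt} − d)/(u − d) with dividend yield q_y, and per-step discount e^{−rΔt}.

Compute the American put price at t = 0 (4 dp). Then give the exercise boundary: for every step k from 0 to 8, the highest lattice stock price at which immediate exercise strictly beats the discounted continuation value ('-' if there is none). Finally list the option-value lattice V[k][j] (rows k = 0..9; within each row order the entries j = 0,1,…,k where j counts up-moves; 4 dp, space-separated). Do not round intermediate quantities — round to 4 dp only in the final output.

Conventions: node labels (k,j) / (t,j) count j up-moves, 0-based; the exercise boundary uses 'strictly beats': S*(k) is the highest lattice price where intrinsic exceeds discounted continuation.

Δt=0.16044  u=1.17660  d=0.84991  q=0.47815  discount=0.98487
step 9 (expiry): payoffs max(K−S,0) = 52.2513 46.2094 37.8451 26.2658 10.2356 0.0000 0.0000 0.0000 0.0000 0.0000
step 8: (k=8,j=0): S=18.4945, K−S=49.4755, hold=48.6157 ⇒ V=49.4755 exercise | (k=8,j=1): S=25.6034, K−S=42.3666, hold=41.5715 ⇒ V=42.3666 exercise | (k=8,j=2): S=35.4448, K−S=32.5252, hold=31.8197 ⇒ V=32.5252 exercise | (k=8,j=3): S=49.0690, K−S=18.9010, hold=18.3196 ⇒ V=18.9010 exercise | (k=8,j=4): S=67.9300, K−S=0.0400, hold=5.2606 ⇒ V=5.2606 continue | (k=8,j=5): S=94.0408, K−S=0.0000, hold=0.0000 ⇒ V=0.0000 continue | (k=8,j=6): S=130.1880, K−S=0.0000, hold=0.0000 ⇒ V=0.0000 continue | (k=8,j=7): S=180.2293, K−S=0.0000, hold=0.0000 ⇒ V=0.0000 continue | (k=8,j=8): S=249.5055, K−S=0.0000, hold=0.0000 ⇒ V=0.0000 continue  boundary S*=49.0690
step 7: (k=7,j=0): S=21.7606, K−S=46.2094, hold=45.3794 ⇒ V=46.2094 exercise | (k=7,j=1): S=30.1249, K−S=37.8451, hold=37.0912 ⇒ V=37.8451 exercise | (k=7,j=2): S=41.7042, K−S=26.2658, hold=25.6173 ⇒ V=26.2658 exercise | (k=7,j=3): S=57.7344, K−S=10.2356, hold=12.1916 ⇒ V=12.1916 continue | (k=7,j=4): S=79.9262, K−S=0.0000, hold=2.7037 ⇒ V=2.7037 continue | (k=7,j=5): S=110.6480, K−S=0.0000, hold=0.0000 ⇒ V=0.0000 continue | (k=7,j=6): S=153.1786, K−S=0.0000, hold=0.0000 ⇒ V=0.0000 continue | (k=7,j=7): S=212.0571, K−S=0.0000, hold=0.0000 ⇒ V=0.0000 continue  boundary S*=41.7042
step 6: (k=6,j=0): S=25.6034, K−S=42.3666, hold=41.5715 ⇒ V=42.3666 exercise | (k=6,j=1): S=35.4448, K−S=32.5252, hold=31.8197 ⇒ V=32.5252 exercise | (k=6,j=2): S=49.0690, K−S=18.9010, hold=19.2407 ⇒ V=19.2407 continue | (k=6,j=3): S=67.9300, K−S=0.0400, hold=7.5391 ⇒ V=7.5391 continue | (k=6,j=4): S=94.0408, K−S=0.0000, hold=1.3896 ⇒ V=1.3896 continue | (k=6,j=5): S=130.1880, K−S=0.0000, hold=0.0000 ⇒ V=0.0000 continue | (k=6,j=6): S=180.2293, K−S=0.0000, hold=0.0000 ⇒ V=0.0000 continue  boundary S*=35.4448
step 5: (k=5,j=0): S=30.1249, K−S=37.8451, hold=37.0912 ⇒ V=37.8451 exercise | (k=5,j=1): S=41.7042, K−S=26.2658, hold=25.7773 ⇒ V=26.2658 exercise | (k=5,j=2): S=57.7344, K−S=10.2356, hold=13.4391 ⇒ V=13.4391 continue | (k=5,j=3): S=79.9262, K−S=0.0000, hold=4.5292 ⇒ V=4.5292 continue | (k=5,j=4): S=110.6480, K−S=0.0000, hold=0.7142 ⇒ V=0.7142 continue | (k=5,j=5): S=153.1786, K−S=0.0000, hold=0.0000 ⇒ V=0.0000 continue  boundary S*=41.7042
step 4: (k=4,j=0): S=35.4448, K−S=32.5252, hold=31.8197 ⇒ V=32.5252 exercise | (k=4,j=1): S=49.0690, K−S=18.9010, hold=19.8282 ⇒ V=19.8282 continue | (k=4,j=2): S=67.9300, K−S=0.0400, hold=9.0400 ⇒ V=9.0400 continue | (k=4,j=3): S=94.0408, K−S=0.0000, hold=2.6641 ⇒ V=2.6641 continue | (k=4,j=4): S=130.1880, K−S=0.0000, hold=0.3671 ⇒ V=0.3671 continue  boundary S*=35.4448
step 3: (k=3,j=0): S=41.7042, K−S=26.2658, hold=26.0539 ⇒ V=26.2658 exercise | (k=3,j=1): S=57.7344, K−S=10.2356, hold=14.4478 ⇒ V=14.4478 continue | (k=3,j=2): S=79.9262, K−S=0.0000, hold=5.9007 ⇒ V=5.9007 continue | (k=3,j=3): S=110.6480, K−S=0.0000, hold=1.5421 ⇒ V=1.5421 continue  boundary S*=41.7042
step 2: (k=2,j=0): S=49.0690, K−S=18.9010, hold=20.3032 ⇒ V=20.3032 continue | (k=2,j=1): S=67.9300, K−S=0.0400, hold=10.2043 ⇒ V=10.2043 continue | (k=2,j=2): S=94.0408, K−S=0.0000, hold=3.7589 ⇒ V=3.7589 continue  boundary S*=-
step 1: (k=1,j=0): S=57.7344, K−S=10.2356, hold=15.2403 ⇒ V=15.2403 continue | (k=1,j=1): S=79.9262, K−S=0.0000, hold=7.0147 ⇒ V=7.0147 continue  boundary S*=-
step 0: (k=0,j=0): S=67.9300, K−S=0.0400, hold=11.1361 ⇒ V=11.1361 continue  boundary S*=-

price = 11.1361
boundary = - - - 41.7042 35.4448 41.7042 35.4448 41.7042 49.0690
tree:
11.1361
15.2403 7.0147
20.3032 10.2043 3.7589
26.2658 14.4478 5.9007 1.5421
32.5252 19.8282 9.0400 2.6641 0.3671
37.8451 26.2658 13.4391 4.5292 0.7142 0.0000
42.3666 32.5252 19.2407 7.5391 1.3896 0.0000 0.0000
46.2094 37.8451 26.2658 12.1916 2.7037 0.0000 0.0000 0.0000
49.4755 42.3666 32.5252 18.9010 5.2606 0.0000 0.0000 0.0000 0.0000
52.2513 46.2094 37.8451 26.2658 10.2356 0.0000 0.0000 0.0000 0.0000 0.0000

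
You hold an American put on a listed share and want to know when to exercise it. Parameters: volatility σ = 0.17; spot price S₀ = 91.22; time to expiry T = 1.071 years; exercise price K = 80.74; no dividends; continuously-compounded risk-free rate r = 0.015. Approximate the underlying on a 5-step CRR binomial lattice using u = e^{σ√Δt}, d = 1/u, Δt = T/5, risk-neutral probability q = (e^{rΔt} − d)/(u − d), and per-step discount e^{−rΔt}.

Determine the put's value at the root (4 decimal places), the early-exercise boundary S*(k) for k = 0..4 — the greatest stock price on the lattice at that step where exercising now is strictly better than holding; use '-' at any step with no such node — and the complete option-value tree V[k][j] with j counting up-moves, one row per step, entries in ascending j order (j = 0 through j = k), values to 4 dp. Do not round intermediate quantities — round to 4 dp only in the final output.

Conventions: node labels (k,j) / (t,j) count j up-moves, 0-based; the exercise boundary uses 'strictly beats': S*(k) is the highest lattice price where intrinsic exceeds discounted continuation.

Δt=0.21420, u=1.08186, d=0.92434, q=0.50077, disc=e^(-rΔt)=0.99679
k=5 terminal: V=max(K-S,0) → 19.1882 8.6989 0.0000 0.0000 0.0000 0.0000
k=4: j=0 S=66.5903 intr=14.1497 cont=13.8907 V=14.1497[EX]; j=1 S=77.9382 intr=2.8018 cont=4.3288 V=4.3288[hold]; j=2 S=91.2200 intr=0.0000 cont=0.0000 V=0.0000[hold]; j=3 S=106.7652 intr=0.0000 cont=0.0000 V=0.0000[hold]; j=4 S=124.9595 intr=0.0000 cont=0.0000 V=0.0000[hold]  S*(4)=66.5903
k=3: j=0 S=72.0411 intr=8.6989 cont=9.2021 V=9.2021[hold]; j=1 S=84.3180 intr=0.0000 cont=2.1541 V=2.1541[hold]; j=2 S=98.6870 intr=0.0000 cont=0.0000 V=0.0000[hold]; j=3 S=115.5047 intr=0.0000 cont=0.0000 V=0.0000[hold]  S*(3)=-
k=2: j=0 S=77.9382 intr=2.8018 cont=5.6545 V=5.6545[hold]; j=1 S=91.2200 intr=0.0000 cont=1.0720 V=1.0720[hold]; j=2 S=106.7652 intr=0.0000 cont=0.0000 V=0.0000[hold]  S*(2)=-
k=1: j=0 S=84.3180 intr=0.0000 cont=3.3489 V=3.3489[hold]; j=1 S=98.6870 intr=0.0000 cont=0.5334 V=0.5334[hold]  S*(1)=-
k=0: j=0 S=91.2200 intr=0.0000 cont=1.9328 V=1.9328[hold]  S*(0)=-

price = 1.9328
boundary = - - - - 66.5903
tree:
1.9328
3.3489 0.5334
5.6545 1.0720 0.0000
9.2021 2.1541 0.0000 0.0000
14.1497 4.3288 0.0000 0.0000 0.0000
19.1882 8.6989 0.0000 0.0000 0.0000 0.0000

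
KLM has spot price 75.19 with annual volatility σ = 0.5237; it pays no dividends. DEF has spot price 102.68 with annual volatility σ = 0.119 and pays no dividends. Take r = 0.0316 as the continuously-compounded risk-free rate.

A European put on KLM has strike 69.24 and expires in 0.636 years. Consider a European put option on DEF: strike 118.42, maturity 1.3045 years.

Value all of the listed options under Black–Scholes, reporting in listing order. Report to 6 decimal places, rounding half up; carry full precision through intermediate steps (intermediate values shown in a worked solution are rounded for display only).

[KLM put K=69.24]
σ√T = 0.5237·√0.636 = 0.417649
d₁ = (ln(S/K) + (r+σ²/2)T) / (σ√T) = (ln(75.19/69.24) + (0.0316+0.5237²/2)·0.636) / 0.417649 = (0.082440 + 0.107313) / 0.417649 = 0.454335
d₂ = d₁ − σ√T = 0.454335 − 0.417649 = 0.036686
e^{−rT} = 0.980103
N(−d₁) = 0.324794,  N(−d₂) = 0.485368
price = K·e^{−rT}·N(−d₂) − S·N(−d₁) = 32.938181 − 24.421257 = 8.516924
[DEF put K=118.42]
σ√T = 0.119·√1.3045 = 0.135916
d₁ = (ln(S/K) + (r+σ²/2)T) / (σ√T) = (ln(102.68/118.42) + (0.0316+0.119²/2)·1.3045) / 0.135916 = (-0.142620 + 0.050459) / 0.135916 = -0.678080
d₂ = d₁ − σ√T = -0.678080 − 0.135916 = -0.813995
e^{−rT} = 0.959616
N(−d₁) = 0.751139,  N(−d₂) = 0.792176
price = K·e^{−rT}·N(−d₂) − S·N(−d₁) = 90.021089 − 77.126999 = 12.894090

price(KLM put K=69.24) = 8.516924
price(DEF put K=118.42) = 12.894090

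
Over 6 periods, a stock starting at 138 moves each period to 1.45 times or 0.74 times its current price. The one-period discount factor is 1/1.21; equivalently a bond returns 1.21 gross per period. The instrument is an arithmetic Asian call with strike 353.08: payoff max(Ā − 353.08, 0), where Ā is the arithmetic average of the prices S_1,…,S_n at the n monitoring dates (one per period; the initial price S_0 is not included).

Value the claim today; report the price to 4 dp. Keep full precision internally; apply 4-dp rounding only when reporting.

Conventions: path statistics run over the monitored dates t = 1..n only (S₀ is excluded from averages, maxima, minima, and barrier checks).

price = 11.0294

No-arbitrage gives p* = (R−d)/(u−d) = 0.6620: enumerate every path, weight its payoff by its p*-probability, and discount by R^6.
Enumerate all 2^6 = 64 price paths (U = up ×1.45, D = down ×0.74); each path with k up-moves has probability p*^k·(1−p*)^(6−k).
DDDDDD: Ā=54.7123, payoff=0.0000, prob=0.001492
UDDDDD: Ā=107.2066, payoff=0.0000, prob=0.002921
DUDDDD: Ā=90.8766, payoff=0.0000, prob=0.002921
UUDDDD: Ā=178.0690, payoff=0.0000, prob=0.005721
DDUDDD: Ā=78.7924, payoff=0.0000, prob=0.002921
UDUDDD: Ā=154.3905, payoff=0.0000, prob=0.005721
DUUDDD: Ā=138.0605, payoff=0.0000, prob=0.005721
UUUDDD: Ā=270.5239, payoff=0.0000, prob=0.011204
DDDUDD: Ā=69.8501, payoff=0.0000, prob=0.002921
UDDUDD: Ā=136.8684, payoff=0.0000, prob=0.005721
DUDUDD: Ā=120.5384, payoff=0.0000, prob=0.005721
UUDUDD: Ā=236.1901, payoff=0.0000, prob=0.011204
DDUUDD: Ā=108.4542, payoff=0.0000, prob=0.005721
UDUUDD: Ā=212.5116, payoff=0.0000, prob=0.011204
DUUUDD: Ā=196.1816, payoff=0.0000, prob=0.011204
UUUUDD: Ā=384.4099, payoff=31.3299, prob=0.021941
DDDDUD: Ā=63.2328, payoff=0.0000, prob=0.002921
UDDDUD: Ā=123.9021, payoff=0.0000, prob=0.005721
DUDDUD: Ā=107.5721, payoff=0.0000, prob=0.005721
UUDDUD: Ā=210.7831, payoff=0.0000, prob=0.011204
DDUDUD: Ā=95.4879, payoff=0.0000, prob=0.005721
UDUDUD: Ā=187.1046, payoff=0.0000, prob=0.011204
DUUDUD: Ā=170.7746, payoff=0.0000, prob=0.011204
UUUDUD: Ā=334.6259, payoff=0.0000, prob=0.021941
DDDUUD: Ā=86.5456, payoff=0.0000, prob=0.005721
UDDUUD: Ā=169.5825, payoff=0.0000, prob=0.011204
DUDUUD: Ā=153.2525, payoff=0.0000, prob=0.011204
UUDUUD: Ā=300.2921, payoff=0.0000, prob=0.021941
DDUUUD: Ā=141.1683, payoff=0.0000, prob=0.011204
UDUUUD: Ā=276.6136, payoff=0.0000, prob=0.021941
DUUUUD: Ā=260.2836, payoff=0.0000, prob=0.021941
UUUUUD: Ā=510.0151, payoff=156.9351, prob=0.042969
DDDDDU: Ā=58.3360, payoff=0.0000, prob=0.002921
UDDDDU: Ā=114.3070, payoff=0.0000, prob=0.005721
DUDDDU: Ā=97.9770, payoff=0.0000, prob=0.005721
UUDDDU: Ā=191.9819, payoff=0.0000, prob=0.011204
DDUDDU: Ā=85.8928, payoff=0.0000, prob=0.005721
UDUDDU: Ā=168.3034, payoff=0.0000, prob=0.011204
DUUDDU: Ā=151.9734, payoff=0.0000, prob=0.011204
UUUDDU: Ā=297.7857, payoff=0.0000, prob=0.021941
DDDUDU: Ā=76.9505, payoff=0.0000, prob=0.005721
UDDUDU: Ā=150.7813, payoff=0.0000, prob=0.011204
DUDUDU: Ā=134.4513, payoff=0.0000, prob=0.011204
UUDUDU: Ā=263.4519, payoff=0.0000, prob=0.021941
DDUUDU: Ā=122.3671, payoff=0.0000, prob=0.011204
UDUUDU: Ā=239.7734, payoff=0.0000, prob=0.021941
DUUUDU: Ā=223.4434, payoff=0.0000, prob=0.021941
UUUUDU: Ā=437.8282, payoff=84.7482, prob=0.042969
DDDDUU: Ā=70.3331, payoff=0.0000, prob=0.005721
UDDDUU: Ā=137.8149, payoff=0.0000, prob=0.011204
DUDDUU: Ā=121.4849, payoff=0.0000, prob=0.011204
UUDDUU: Ā=238.0448, payoff=0.0000, prob=0.021941
DDUDUU: Ā=109.4007, payoff=0.0000, prob=0.011204
UDUDUU: Ā=214.3663, payoff=0.0000, prob=0.021941
DUUDUU: Ā=198.0363, payoff=0.0000, prob=0.021941
UUUDUU: Ā=388.0442, payoff=34.9642, prob=0.042969
DDDUUU: Ā=100.4584, payoff=0.0000, prob=0.011204
UDDUUU: Ā=196.8442, payoff=0.0000, prob=0.021941
DUDUUU: Ā=180.5142, payoff=0.0000, prob=0.021941
UUDUUU: Ā=353.7103, payoff=0.6303, prob=0.042969
DDUUUU: Ā=168.4300, payoff=0.0000, prob=0.021941
UDUUUU: Ā=330.0318, payoff=0.0000, prob=0.042969
DUUUUU: Ā=313.7018, payoff=0.0000, prob=0.042969
UUUUUU: Ā=614.6860, payoff=261.6060, prob=0.084147
Price = Σ prob·payoff / R^6 = 34.614922 / 3.138428 = 11.0294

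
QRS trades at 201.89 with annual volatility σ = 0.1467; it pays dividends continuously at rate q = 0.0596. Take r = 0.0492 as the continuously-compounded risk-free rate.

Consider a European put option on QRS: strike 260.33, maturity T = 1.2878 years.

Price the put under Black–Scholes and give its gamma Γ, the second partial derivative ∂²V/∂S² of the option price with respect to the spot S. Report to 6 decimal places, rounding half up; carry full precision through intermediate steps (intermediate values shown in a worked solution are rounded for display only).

σ√T = 0.1467·√1.2878 = 0.166477
d₁ = (ln(S/K) + (r−q+σ²/2)T) / (σ√T) = (ln(201.89/260.33) + (0.0492−0.0596+0.1467²/2)·1.2878) / 0.166477 = (-0.254227 + 0.000464) / 0.166477 = -1.524312
d₂ = d₁ − σ√T = -1.524312 − 0.166477 = -1.690789
e^{−rT} = 0.938606
e^{−qT} = 0.926119
N(−d₁) = 0.936285,  N(−d₂) = 0.954561
Put price V = K·e^{−rT}·N(−d₂) − S·e^{−qT}·N(−d₁) = 233.244440 − 175.060965 = 58.183475
φ(d₁) = (1/√(2π))·e^{−d₁²/2} = 0.124843
Γ = e^{−qT}·φ(d₁) / (S·σ·√T) = 0.003440

price = 58.183475
Γ = 0.003440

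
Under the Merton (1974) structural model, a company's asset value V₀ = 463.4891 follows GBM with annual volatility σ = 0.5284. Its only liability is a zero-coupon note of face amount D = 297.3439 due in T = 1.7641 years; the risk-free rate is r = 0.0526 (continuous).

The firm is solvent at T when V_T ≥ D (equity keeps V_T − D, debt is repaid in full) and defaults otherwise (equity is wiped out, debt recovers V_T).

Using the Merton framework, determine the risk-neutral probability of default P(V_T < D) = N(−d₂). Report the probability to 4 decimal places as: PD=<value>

PD=0.3395

With assets at 463.4891 and a single debt payment of 297.3439 at 1.7641 years:
d₁ = [ln(V₀/D) + (r + σ²/2)T] / (σ√T)
   = [ln(463.4891/297.3439) + (0.0526 + 0.5·0.5284²)·1.7641] / (0.5284·√1.7641)
   = [0.443893 + 0.339066] / 0.701818 = 1.115616
d₂ = d₁ − σ√T = 1.115616 − 0.701818 = 0.413798
risk-neutral PD = N(−d₂) = N(-0.413798) = 0.339511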